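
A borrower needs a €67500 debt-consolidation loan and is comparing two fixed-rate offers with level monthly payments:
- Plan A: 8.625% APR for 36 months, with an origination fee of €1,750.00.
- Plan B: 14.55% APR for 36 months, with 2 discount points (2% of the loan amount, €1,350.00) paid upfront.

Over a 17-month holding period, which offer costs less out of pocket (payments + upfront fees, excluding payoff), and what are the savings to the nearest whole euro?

Plan A by €2,836

Plan A: at 8.625% the monthly rate is 0.0071875, so the payment is 67,500 × 0.0071875 / (1 − 1.0071875^−36) = €2,134.72.
Plan B: monthly rate = 14.55%/12 = 0.0121250; payment = 67,500 × 0.0121250 / (1 − (1+0.0121250)^−36) = €2,325.06.
Over 17 months: Plan A costs 17 × €2,134.72 + €1,750.00 = €38,040.24; Plan B costs 17 × €2,325.06 + €1,350.00 = €40,876.02.
Plan A is cheaper by €40,876.02 − €38,040.24 = €2,835.78.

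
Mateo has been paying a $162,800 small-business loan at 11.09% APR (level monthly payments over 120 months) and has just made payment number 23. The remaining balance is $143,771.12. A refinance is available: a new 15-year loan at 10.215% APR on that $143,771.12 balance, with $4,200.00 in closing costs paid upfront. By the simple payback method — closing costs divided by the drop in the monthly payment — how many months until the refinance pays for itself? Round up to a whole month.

7 months

Current payment = 162,800 × 11.09%/12 / (1 − (1+0.0092417)^−120) = $2,250.87.
Refinanced payment = 143,771.12 × 0.0085125 / (1 − (1+0.0085125)^−180) = $1,563.94.
Monthly savings = $2,250.87 − $1,563.94 = $686.93.
Break-even = $4,200.00 / $686.93 = 6.11 → 7 months.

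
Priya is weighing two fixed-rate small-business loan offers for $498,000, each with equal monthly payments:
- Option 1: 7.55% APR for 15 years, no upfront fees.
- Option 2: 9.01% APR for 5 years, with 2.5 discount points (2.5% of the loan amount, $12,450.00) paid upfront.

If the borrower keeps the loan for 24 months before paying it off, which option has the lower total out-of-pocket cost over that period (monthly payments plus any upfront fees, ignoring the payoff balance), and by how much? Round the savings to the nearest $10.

Option 1 by $149,480

Option 1: monthly rate = 7.55%/12 = 0.0062917; payment = 498,000 × 0.0062917 / (1 − (1+0.0062917)^−180) = $4,630.68.
Option 2: monthly rate = 9.01%/12 = 0.0075083; payment = 498,000 × 0.0075083 / (1 − (1+0.0075083)^−60) = $10,340.08.
Over 24 months: Option 1 costs 24 × $4,630.68 = $111,136.32; Option 2 costs 24 × $10,340.08 + $12,450.00 = $260,611.92.
Option 1 is cheaper by $260,611.92 − $111,136.32 = $149,475.60.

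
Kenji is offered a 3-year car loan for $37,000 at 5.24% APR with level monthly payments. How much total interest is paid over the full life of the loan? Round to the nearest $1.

$3,065

Monthly rate = 5.24%/12 = 0.0043667; payment = 37,000 × 0.0043667 / (1 − (1+0.0043667)^−36) = $1,112.91.
Total paid = 36 × $1,112.91 = $40,064.76; interest = $40,064.76 − $37,000 = $3,064.76.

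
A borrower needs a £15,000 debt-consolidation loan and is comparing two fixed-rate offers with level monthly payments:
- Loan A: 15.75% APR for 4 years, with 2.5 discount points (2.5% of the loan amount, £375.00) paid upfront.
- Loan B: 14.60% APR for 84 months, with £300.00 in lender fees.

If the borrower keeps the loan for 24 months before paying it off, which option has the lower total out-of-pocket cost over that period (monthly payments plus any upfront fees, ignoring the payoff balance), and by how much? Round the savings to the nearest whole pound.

Loan B by £3,365

Loan A: monthly rate = 15.75%/12 = 0.0131250; payment = 15,000 × 0.0131250 / (1 − (1+0.0131250)^−48) = £423.19.
Loan B: at 14.60% the monthly rate is 0.0121667, so the payment is 15,000 × 0.0121667 / (1 − 1.0121667^−84) = £286.10.
Over 24 months: Loan A costs 24 × £423.19 + £375.00 = £10,531.56; Loan B costs 24 × £286.10 + £300.00 = £7,166.40.
Loan B is cheaper by £10,531.56 − £7,166.40 = £3,365.16.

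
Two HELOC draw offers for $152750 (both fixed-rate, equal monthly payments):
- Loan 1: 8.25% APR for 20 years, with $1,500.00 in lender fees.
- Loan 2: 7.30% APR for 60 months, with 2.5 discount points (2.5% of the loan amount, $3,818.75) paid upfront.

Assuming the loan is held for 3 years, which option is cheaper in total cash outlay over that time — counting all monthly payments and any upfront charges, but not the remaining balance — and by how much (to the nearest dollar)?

Loan 1: monthly rate = 8.25%/12 = 0.0068750; payment = 152,750 × 0.0068750 / (1 − (1+0.0068750)^−240) = $1,301.53.
Loan 2: monthly rate = 7.3%/12 = 0.0060833; payment = 152,750 × 0.0060833 / (1 − (1+0.0060833)^−60) = $3,046.30.
Over 36 months: Loan 1 costs 36 × $1,301.53 + $1,500.00 = $48,355.08; Loan 2 costs 36 × $3,046.30 + $3,818.75 = $113,485.55.
Loan 1 is cheaper by $113,485.55 − $48,355.08 = $65,130.47.

Loan 1 by $65,130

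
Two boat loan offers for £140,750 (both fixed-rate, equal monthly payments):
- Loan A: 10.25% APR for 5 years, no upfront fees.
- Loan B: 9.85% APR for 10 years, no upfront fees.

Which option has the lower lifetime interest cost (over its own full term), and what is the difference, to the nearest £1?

Loan A by £41,330

Loan A: monthly rate = 10.25%/12 = 0.0085417; payment = 140,750 × 0.0085417 / (1 − (1+0.0085417)^−60) = £3,007.86.
Total interest on Loan A = 60 × £3,007.86 − £140,750 = £39,721.60.
Loan B: monthly rate = 9.85%/12 = 0.0082083; payment = 140,750 × 0.0082083 / (1 − (1+0.0082083)^−120) = £1,848.35.
Total interest on Loan B = 120 × £1,848.35 − £140,750 = £81,052.00.
Loan A is lower by £41,330.40.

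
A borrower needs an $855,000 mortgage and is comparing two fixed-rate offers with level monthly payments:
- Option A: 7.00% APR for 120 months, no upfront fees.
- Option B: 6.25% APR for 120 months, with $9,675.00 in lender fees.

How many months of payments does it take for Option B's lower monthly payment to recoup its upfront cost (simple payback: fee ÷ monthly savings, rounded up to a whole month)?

Option A: at 7.00% the monthly rate is 0.0058333, so the payment is 855,000 × 0.0058333 / (1 − 1.0058333^−120) = $9,927.27.
Option B: at 6.25% the monthly rate is 0.0052083, so the payment is 855,000 × 0.0052083 / (1 − 1.0052083^−120) = $9,599.95.
Monthly savings = $9,927.27 − $9,599.95 = $327.32.
Break-even = $9,675.00 / $327.32 = 29.56 → 30 months.

30 months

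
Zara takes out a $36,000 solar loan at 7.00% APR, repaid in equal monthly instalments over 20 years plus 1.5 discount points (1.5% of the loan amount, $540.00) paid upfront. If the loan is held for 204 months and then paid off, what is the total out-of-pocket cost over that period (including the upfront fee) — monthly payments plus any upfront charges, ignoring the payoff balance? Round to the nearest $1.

$57,478

At 7.00% the monthly rate is 0.0058333, so the payment is 36,000 × 0.0058333 / (1 − 1.0058333^−240) = $279.11.
Total outlay = 204 × $279.11 + $540.00 = $57,478.44.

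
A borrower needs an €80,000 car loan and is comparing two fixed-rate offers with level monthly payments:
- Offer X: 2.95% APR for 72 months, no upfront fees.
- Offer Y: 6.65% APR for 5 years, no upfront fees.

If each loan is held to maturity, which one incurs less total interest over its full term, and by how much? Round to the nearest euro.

Offer X by €6,868

Offer X: monthly rate = 2.95%/12 = 0.0024583; payment = 80,000 × 0.0024583 / (1 − (1+0.0024583)^−72) = €1,213.71.
Total interest on Offer X = 72 × €1,213.71 − €80,000 = €7,387.12.
Offer Y: at 6.65% the monthly rate is 0.0055417, so the payment is 80,000 × 0.0055417 / (1 − 1.0055417^−60) = €1,570.92.
Total interest on Offer Y = 60 × €1,570.92 − €80,000 = €14,255.20.
Offer X is lower by €6,868.08.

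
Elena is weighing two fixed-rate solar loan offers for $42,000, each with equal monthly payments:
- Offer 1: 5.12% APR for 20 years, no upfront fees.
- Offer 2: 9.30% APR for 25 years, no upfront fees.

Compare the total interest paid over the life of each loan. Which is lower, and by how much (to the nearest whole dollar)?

Offer 1: monthly rate = 5.12%/12 = 0.0042667; payment = 42,000 × 0.0042667 / (1 − (1+0.0042667)^−240) = $279.97.
Total interest on Offer 1 = 240 × $279.97 − $42,000 = $25,192.80.
Offer 2: at 9.30% the monthly rate is 0.0077500, so the payment is 42,000 × 0.0077500 / (1 − 1.0077500^−300) = $361.13.
Total interest on Offer 2 = 300 × $361.13 − $42,000 = $66,339.00.
Offer 1 is lower by $41,146.20.

Offer 1 by $41,146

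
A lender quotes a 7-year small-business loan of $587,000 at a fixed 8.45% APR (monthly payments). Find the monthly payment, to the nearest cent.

At 8.45% the monthly rate is 0.0070417, so the payment is 587,000 × 0.0070417 / (1 − 1.0070417^−84) = $9,281.26.

$9,281.26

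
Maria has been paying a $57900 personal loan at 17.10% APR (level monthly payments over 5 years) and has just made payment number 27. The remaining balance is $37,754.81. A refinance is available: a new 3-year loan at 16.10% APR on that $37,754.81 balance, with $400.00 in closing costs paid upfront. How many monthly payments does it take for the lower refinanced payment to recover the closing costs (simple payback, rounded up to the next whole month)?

Current payment = 57,900 × 17.1%/12 / (1 − (1+0.0142500)^−60) = $1,442.08.
Refinanced payment = 37,754.81 × 0.0134167 / (1 − (1+0.0134167)^−36) = $1,329.21.
Monthly savings = $1,442.08 − $1,329.21 = $112.87.
Break-even = $400.00 / $112.87 = 3.54 → 4 months.

4 months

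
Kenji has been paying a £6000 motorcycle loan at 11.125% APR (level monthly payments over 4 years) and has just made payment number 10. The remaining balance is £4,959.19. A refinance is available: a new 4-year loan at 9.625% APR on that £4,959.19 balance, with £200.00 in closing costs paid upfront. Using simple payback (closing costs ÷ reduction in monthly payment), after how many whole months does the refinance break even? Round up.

7 months

Current payment = 6,000 × 11.125%/12 / (1 − (1+0.0092708)^−48) = £155.44.
Refinanced payment = 4,959.19 × 0.0080208 / (1 − (1+0.0080208)^−48) = £124.89.
Monthly savings = £155.44 − £124.89 = £30.55.
Break-even = £200.00 / £30.55 = 6.55 → 7 months.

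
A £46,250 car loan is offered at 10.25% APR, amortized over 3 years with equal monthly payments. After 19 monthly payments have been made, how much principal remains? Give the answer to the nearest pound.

£23,607

With monthly rate i = 10.25%/12 = 0.0085417, the balance after k of n payments is P · [(1+i)^n − (1+i)^k] / [(1+i)^n − 1].
(1+0.0085417)^36 = 1.35824598 and (1+0.0085417)^19 = 1.17539289, so the balance is 46,250 × (1.35824598 − 1.17539289) / (1.35824598 − 1) = £23,606.56.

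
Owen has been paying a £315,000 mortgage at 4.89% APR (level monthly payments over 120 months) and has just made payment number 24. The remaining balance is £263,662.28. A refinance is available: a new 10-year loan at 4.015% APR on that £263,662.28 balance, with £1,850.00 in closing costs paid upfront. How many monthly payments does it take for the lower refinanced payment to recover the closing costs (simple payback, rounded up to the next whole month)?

Current payment = 315,000 × 4.89%/12 / (1 − (1+0.0040750)^−120) = £3,324.15.
Refinanced payment = 263,662.28 × 0.0033458 / (1 − (1+0.0033458)^−120) = £2,671.33.
Monthly savings = £3,324.15 − £2,671.33 = £652.82.
Break-even = £1,850.00 / £652.82 = 2.83 → 3 months.

3 months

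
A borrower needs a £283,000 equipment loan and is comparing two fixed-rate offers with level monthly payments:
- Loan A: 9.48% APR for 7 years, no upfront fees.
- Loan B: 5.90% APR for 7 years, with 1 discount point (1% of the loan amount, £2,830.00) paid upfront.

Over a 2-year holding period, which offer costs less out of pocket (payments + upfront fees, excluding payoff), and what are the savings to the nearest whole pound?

Loan A: at 9.48% the monthly rate is 0.0079000, so the payment is 283,000 × 0.0079000 / (1 − 1.0079000^−84) = £4,622.45.
Loan B: monthly rate = 5.9%/12 = 0.0049167; payment = 283,000 × 0.0049167 / (1 − (1+0.0049167)^−84) = £4,120.67.
Over 24 months: Loan A costs 24 × £4,622.45 = £110,938.80; Loan B costs 24 × £4,120.67 + £2,830.00 = £101,726.08.
Loan B is cheaper by £110,938.80 − £101,726.08 = £9,212.72.

Loan B by £9,213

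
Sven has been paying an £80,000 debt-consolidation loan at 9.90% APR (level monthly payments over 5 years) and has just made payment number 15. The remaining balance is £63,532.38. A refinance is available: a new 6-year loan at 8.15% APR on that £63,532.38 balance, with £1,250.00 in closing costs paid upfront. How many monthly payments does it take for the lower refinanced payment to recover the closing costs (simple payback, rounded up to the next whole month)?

3 months

Current payment = 80,000 × 9.9%/12 / (1 − (1+0.0082500)^−60) = £1,695.83.
Refinanced payment = 63,532.38 × 0.0067917 / (1 − (1+0.0067917)^−72) = £1,118.59.
Monthly savings = £1,695.83 − £1,118.59 = £577.24.
Break-even = £1,250.00 / £577.24 = 2.17 → 3 months.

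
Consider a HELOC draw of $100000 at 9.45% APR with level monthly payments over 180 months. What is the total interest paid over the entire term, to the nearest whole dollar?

$87,418

Monthly rate = 9.45%/12 = 0.0078750; payment = 100,000 × 0.0078750 / (1 − (1+0.0078750)^−180) = $1,041.21.
Total paid = 180 × $1,041.21 = $187,417.80; interest = $187,417.80 − $100,000 = $87,417.80.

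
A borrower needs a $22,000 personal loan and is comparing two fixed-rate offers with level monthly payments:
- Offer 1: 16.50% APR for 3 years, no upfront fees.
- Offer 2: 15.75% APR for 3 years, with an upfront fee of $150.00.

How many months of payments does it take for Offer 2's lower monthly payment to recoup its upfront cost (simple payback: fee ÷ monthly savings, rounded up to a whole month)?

19 months

Offer 1: monthly rate = 16.5%/12 = 0.0137500; payment = 22,000 × 0.0137500 / (1 − (1+0.0137500)^−36) = $778.90.
Offer 2: at 15.75% the monthly rate is 0.0131250, so the payment is 22,000 × 0.0131250 / (1 − 1.0131250^−36) = $770.74.
Monthly savings = $778.90 − $770.74 = $8.16.
Break-even = $150.00 / $8.16 = 18.38 → 19 months.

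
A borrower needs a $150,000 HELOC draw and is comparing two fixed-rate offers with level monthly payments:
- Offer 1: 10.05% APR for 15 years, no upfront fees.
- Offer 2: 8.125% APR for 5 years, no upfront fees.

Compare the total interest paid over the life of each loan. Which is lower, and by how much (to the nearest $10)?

Offer 2 by $107,940

Offer 1: monthly rate = 10.05%/12 = 0.0083750; payment = 150,000 × 0.0083750 / (1 − (1+0.0083750)^−180) = $1,616.50.
Total interest on Offer 1 = 180 × $1,616.50 − $150,000 = $140,970.00.
Offer 2: monthly rate = 8.125%/12 = 0.0067708; payment = 150,000 × 0.0067708 / (1 − (1+0.0067708)^−60) = $3,050.44.
Total interest on Offer 2 = 60 × $3,050.44 − $150,000 = $33,026.40.
Offer 2 is lower by $107,943.60.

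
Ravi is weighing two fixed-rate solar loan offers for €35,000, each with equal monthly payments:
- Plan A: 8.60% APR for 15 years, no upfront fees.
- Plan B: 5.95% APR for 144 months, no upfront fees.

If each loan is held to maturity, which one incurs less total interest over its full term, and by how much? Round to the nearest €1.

Plan B by €13,356

Plan A: at 8.60% the monthly rate is 0.0071667, so the payment is 35,000 × 0.0071667 / (1 − 1.0071667^−180) = €346.71.
Total interest on Plan A = 180 × €346.71 − €35,000 = €27,407.80.
Plan B: monthly rate = 5.95%/12 = 0.0049583; payment = 35,000 × 0.0049583 / (1 − (1+0.0049583)^−144) = €340.64.
Total interest on Plan B = 144 × €340.64 − €35,000 = €14,052.16.
Plan B is lower by €13,355.64.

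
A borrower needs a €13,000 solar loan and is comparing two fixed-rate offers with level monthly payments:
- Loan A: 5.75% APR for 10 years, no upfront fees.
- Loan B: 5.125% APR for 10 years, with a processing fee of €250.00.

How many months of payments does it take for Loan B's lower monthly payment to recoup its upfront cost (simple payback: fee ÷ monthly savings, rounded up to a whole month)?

Loan A: monthly rate = 5.75%/12 = 0.0047917; payment = 13,000 × 0.0047917 / (1 − (1+0.0047917)^−120) = €142.70.
Loan B: monthly rate = 5.125%/12 = 0.0042708; payment = 13,000 × 0.0042708 / (1 − (1+0.0042708)^−120) = €138.68.
Monthly savings = €142.70 − €138.68 = €4.02.
Break-even = €250.00 / €4.02 = 62.19 → 63 months.

63 months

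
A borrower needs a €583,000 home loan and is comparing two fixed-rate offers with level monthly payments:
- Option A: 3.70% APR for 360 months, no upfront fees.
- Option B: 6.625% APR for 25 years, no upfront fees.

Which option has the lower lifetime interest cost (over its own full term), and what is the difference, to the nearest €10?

Option A by €228,590

Option A: at 3.70% the monthly rate is 0.0030833, so the payment is 583,000 × 0.0030833 / (1 − 1.0030833^−360) = €2,683.45.
Total interest on Option A = 360 × €2,683.45 − €583,000 = €383,042.00.
Option B: monthly rate = 6.625%/12 = 0.0055208; payment = 583,000 × 0.0055208 / (1 − (1+0.0055208)^−300) = €3,982.12.
Total interest on Option B = 300 × €3,982.12 − €583,000 = €611,636.00.
Option A is lower by €228,594.00.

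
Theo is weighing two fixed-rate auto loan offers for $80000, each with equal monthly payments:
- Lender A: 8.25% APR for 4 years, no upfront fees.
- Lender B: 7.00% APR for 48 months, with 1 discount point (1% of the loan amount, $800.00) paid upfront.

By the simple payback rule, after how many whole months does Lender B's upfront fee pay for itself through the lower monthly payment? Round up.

18 months

Lender A: monthly rate = 8.25%/12 = 0.0068750; payment = 80,000 × 0.0068750 / (1 − (1+0.0068750)^−48) = $1,962.44.
Lender B: at 7.00% the monthly rate is 0.0058333, so the payment is 80,000 × 0.0058333 / (1 − 1.0058333^−48) = $1,915.70.
Monthly savings = $1,962.44 − $1,915.70 = $46.74.
Break-even = $800.00 / $46.74 = 17.12 → 18 months.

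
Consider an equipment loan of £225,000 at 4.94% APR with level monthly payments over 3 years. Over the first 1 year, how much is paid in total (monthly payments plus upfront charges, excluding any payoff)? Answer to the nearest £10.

£80,850

At 4.94% the monthly rate is 0.0041167, so the payment is 225,000 × 0.0041167 / (1 − 1.0041167^−36) = £6,737.39.
Total outlay = 12 × £6,737.39 = £80,848.68.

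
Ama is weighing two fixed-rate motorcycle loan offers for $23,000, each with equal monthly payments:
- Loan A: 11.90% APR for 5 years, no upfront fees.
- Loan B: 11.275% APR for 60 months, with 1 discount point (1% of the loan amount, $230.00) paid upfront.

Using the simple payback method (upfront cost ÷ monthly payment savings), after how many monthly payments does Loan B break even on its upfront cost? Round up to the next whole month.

Loan A: monthly rate = 11.9%/12 = 0.0099167; payment = 23,000 × 0.0099167 / (1 − (1+0.0099167)^−60) = $510.46.
Loan B: at 11.275% the monthly rate is 0.0093958, so the payment is 23,000 × 0.0093958 / (1 − 1.0093958^−60) = $503.24.
Monthly savings = $510.46 − $503.24 = $7.22.
Break-even = $230.00 / $7.22 = 31.86 → 32 months.

32 months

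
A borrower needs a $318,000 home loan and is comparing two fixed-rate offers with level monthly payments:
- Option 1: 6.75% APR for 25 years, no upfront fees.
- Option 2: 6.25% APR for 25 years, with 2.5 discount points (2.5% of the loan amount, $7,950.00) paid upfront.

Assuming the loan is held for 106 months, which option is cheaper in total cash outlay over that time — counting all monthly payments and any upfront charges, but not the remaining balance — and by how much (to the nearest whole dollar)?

Option 1: monthly rate = 6.75%/12 = 0.0056250; payment = 318,000 × 0.0056250 / (1 − (1+0.0056250)^−300) = $2,197.10.
Option 2: monthly rate = 6.25%/12 = 0.0052083; payment = 318,000 × 0.0052083 / (1 − (1+0.0052083)^−300) = $2,097.75.
Over 106 months: Option 1 costs 106 × $2,197.10 = $232,892.60; Option 2 costs 106 × $2,097.75 + $7,950.00 = $230,311.50.
Option 2 is cheaper by $232,892.60 − $230,311.50 = $2,581.10.

Option 2 by $2,581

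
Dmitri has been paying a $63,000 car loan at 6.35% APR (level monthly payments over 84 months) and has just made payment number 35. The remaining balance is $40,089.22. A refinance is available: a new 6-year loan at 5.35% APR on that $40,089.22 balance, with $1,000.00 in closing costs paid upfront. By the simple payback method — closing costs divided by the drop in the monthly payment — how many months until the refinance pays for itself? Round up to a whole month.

Current payment = 63,000 × 6.35%/12 / (1 − (1+0.0052917)^−84) = $930.95.
Refinanced payment = 40,089.22 × 0.0044583 / (1 − (1+0.0044583)^−72) = $652.16.
Monthly savings = $930.95 − $652.16 = $278.79.
Break-even = $1,000.00 / $278.79 = 3.59 → 4 months.

4 months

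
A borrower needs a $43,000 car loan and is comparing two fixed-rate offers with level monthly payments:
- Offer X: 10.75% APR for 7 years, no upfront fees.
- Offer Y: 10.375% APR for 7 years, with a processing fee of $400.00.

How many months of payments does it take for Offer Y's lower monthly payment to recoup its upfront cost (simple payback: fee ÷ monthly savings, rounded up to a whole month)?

Offer X: at 10.75% the monthly rate is 0.0089583, so the payment is 43,000 × 0.0089583 / (1 − 1.0089583^−84) = $730.62.
Offer Y: at 10.375% the monthly rate is 0.0086458, so the payment is 43,000 × 0.0086458 / (1 − 1.0086458^−84) = $722.21.
Monthly savings = $730.62 − $722.21 = $8.41.
Break-even = $400.00 / $8.41 = 47.56 → 48 months.

48 months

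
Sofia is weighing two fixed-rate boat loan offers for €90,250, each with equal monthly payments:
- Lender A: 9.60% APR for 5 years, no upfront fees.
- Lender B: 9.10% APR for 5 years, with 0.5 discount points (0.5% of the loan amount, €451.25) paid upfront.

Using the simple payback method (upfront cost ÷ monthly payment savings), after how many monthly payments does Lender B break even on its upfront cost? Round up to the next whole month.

21 months

Lender A: at 9.60% the monthly rate is 0.0080000, so the payment is 90,250 × 0.0080000 / (1 − 1.0080000^−60) = €1,899.83.
Lender B: monthly rate = 9.1%/12 = 0.0075833; payment = 90,250 × 0.0075833 / (1 − (1+0.0075833)^−60) = €1,877.82.
Monthly savings = €1,899.83 − €1,877.82 = €22.01.
Break-even = €451.25 / €22.01 = 20.50 → 21 months.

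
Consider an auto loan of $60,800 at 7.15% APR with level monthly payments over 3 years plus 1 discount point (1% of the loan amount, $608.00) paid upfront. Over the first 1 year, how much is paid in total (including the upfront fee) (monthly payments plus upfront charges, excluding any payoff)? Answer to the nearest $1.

$23,186

Monthly rate = 7.15%/12 = 0.0059583; payment = 60,800 × 0.0059583 / (1 − (1+0.0059583)^−36) = $1,881.50.
Total outlay = 12 × $1,881.50 + $608.00 = $23,186.00.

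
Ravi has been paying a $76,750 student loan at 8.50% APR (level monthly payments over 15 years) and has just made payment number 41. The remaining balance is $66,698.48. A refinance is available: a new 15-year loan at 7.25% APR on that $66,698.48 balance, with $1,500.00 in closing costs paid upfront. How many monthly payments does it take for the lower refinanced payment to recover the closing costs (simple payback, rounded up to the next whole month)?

Current payment = 76,750 × 8.5%/12 / (1 − (1+0.0070833)^−180) = $755.79.
Refinanced payment = 66,698.48 × 0.0060417 / (1 − (1+0.0060417)^−180) = $608.87.
Monthly savings = $755.79 − $608.87 = $146.92.
Break-even = $1,500.00 / $146.92 = 10.21 → 11 months.

11 months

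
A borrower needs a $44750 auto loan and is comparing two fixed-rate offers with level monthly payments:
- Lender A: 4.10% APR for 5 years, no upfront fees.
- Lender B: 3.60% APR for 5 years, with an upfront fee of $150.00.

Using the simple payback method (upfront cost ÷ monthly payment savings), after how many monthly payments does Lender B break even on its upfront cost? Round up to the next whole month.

Lender A: at 4.10% the monthly rate is 0.0034167, so the payment is 44,750 × 0.0034167 / (1 − 1.0034167^−60) = $826.16.
Lender B: monthly rate = 3.6%/12 = 0.0030000; payment = 44,750 × 0.0030000 / (1 − (1+0.0030000)^−60) = $816.09.
Monthly savings = $826.16 − $816.09 = $10.07.
Break-even = $150.00 / $10.07 = 14.90 → 15 months.

15 months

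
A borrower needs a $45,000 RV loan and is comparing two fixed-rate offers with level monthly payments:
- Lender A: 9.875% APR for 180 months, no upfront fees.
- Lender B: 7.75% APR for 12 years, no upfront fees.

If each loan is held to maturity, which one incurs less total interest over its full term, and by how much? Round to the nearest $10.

Lender A: at 9.875% the monthly rate is 0.0082292, so the payment is 45,000 × 0.0082292 / (1 − 1.0082292^−180) = $480.14.
Total interest on Lender A = 180 × $480.14 − $45,000 = $41,425.20.
Lender B: at 7.75% the monthly rate is 0.0064583, so the payment is 45,000 × 0.0064583 / (1 − 1.0064583^−144) = $480.96.
Total interest on Lender B = 144 × $480.96 − $45,000 = $24,258.24.
Lender B is lower by $17,166.96.

Lender B by $17,170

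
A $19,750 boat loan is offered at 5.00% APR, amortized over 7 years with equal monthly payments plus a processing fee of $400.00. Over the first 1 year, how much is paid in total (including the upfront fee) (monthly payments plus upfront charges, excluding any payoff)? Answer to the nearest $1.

At 5.00% the monthly rate is 0.0041667, so the payment is 19,750 × 0.0041667 / (1 − 1.0041667^−84) = $279.14.
Total outlay = 12 × $279.14 + $400.00 = $3,749.68.

$3,750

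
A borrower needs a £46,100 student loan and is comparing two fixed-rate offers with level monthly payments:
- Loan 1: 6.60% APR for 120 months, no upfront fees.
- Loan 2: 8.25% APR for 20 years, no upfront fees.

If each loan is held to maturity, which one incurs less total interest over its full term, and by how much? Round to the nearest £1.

Loan 1: at 6.60% the monthly rate is 0.0055000, so the payment is 46,100 × 0.0055000 / (1 − 1.0055000^−120) = £525.80.
Total interest on Loan 1 = 120 × £525.80 − £46,100 = £16,996.00.
Loan 2: monthly rate = 8.25%/12 = 0.0068750; payment = 46,100 × 0.0068750 / (1 − (1+0.0068750)^−240) = £392.80.
Total interest on Loan 2 = 240 × £392.80 − £46,100 = £48,172.00.
Loan 1 is lower by £31,176.00.

Loan 1 by £31,176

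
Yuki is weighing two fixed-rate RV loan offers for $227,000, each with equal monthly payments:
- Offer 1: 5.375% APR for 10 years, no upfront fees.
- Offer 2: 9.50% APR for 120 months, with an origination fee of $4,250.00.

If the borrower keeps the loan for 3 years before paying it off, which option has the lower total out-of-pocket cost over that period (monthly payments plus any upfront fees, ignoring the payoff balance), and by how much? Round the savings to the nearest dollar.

Offer 1: monthly rate = 5.375%/12 = 0.0044792; payment = 227,000 × 0.0044792 / (1 − (1+0.0044792)^−120) = $2,449.51.
Offer 2: monthly rate = 9.5%/12 = 0.0079167; payment = 227,000 × 0.0079167 / (1 − (1+0.0079167)^−120) = $2,937.32.
Over 36 months: Offer 1 costs 36 × $2,449.51 = $88,182.36; Offer 2 costs 36 × $2,937.32 + $4,250.00 = $109,993.52.
Offer 1 is cheaper by $109,993.52 − $88,182.36 = $21,811.16.

Offer 1 by $21,811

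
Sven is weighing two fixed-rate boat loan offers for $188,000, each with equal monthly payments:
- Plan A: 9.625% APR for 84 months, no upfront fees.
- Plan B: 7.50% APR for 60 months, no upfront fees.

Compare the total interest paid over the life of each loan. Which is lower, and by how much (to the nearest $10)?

Plan B by $33,090

Plan A: monthly rate = 9.625%/12 = 0.0080208; payment = 188,000 × 0.0080208 / (1 − (1+0.0080208)^−84) = $3,084.72.
Total interest on Plan A = 84 × $3,084.72 − $188,000 = $71,116.48.
Plan B: at 7.50% the monthly rate is 0.0062500, so the payment is 188,000 × 0.0062500 / (1 − 1.0062500^−60) = $3,767.13.
Total interest on Plan B = 60 × $3,767.13 − $188,000 = $38,027.80.
Plan B is lower by $33,088.68.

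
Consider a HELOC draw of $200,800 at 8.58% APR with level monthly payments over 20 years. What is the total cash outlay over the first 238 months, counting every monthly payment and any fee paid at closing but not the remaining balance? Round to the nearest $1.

At 8.58% the monthly rate is 0.0071500, so the payment is 200,800 × 0.0071500 / (1 − 1.0071500^−240) = $1,752.77.
Total outlay = 238 × $1,752.77 = $417,159.26.

$417,159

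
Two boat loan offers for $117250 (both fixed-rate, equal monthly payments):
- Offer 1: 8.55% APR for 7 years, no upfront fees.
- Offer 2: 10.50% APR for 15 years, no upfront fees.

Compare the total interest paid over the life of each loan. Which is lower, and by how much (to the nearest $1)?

Offer 1 by $77,073

Offer 1: monthly rate = 8.55%/12 = 0.0071250; payment = 117,250 × 0.0071250 / (1 − (1+0.0071250)^−84) = $1,859.78.
Total interest on Offer 1 = 84 × $1,859.78 − $117,250 = $38,971.52.
Offer 2: at 10.50% the monthly rate is 0.0087500, so the payment is 117,250 × 0.0087500 / (1 − 1.0087500^−180) = $1,296.08.
Total interest on Offer 2 = 180 × $1,296.08 − $117,250 = $116,044.40.
Offer 1 is lower by $77,072.88.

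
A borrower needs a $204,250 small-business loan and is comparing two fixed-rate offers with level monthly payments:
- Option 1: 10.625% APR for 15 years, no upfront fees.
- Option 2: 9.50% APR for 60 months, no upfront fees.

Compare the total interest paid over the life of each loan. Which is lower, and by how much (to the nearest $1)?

Option 1: at 10.625% the monthly rate is 0.0088542, so the payment is 204,250 × 0.0088542 / (1 − 1.0088542^−180) = $2,273.63.
Total interest on Option 1 = 180 × $2,273.63 − $204,250 = $205,003.40.
Option 2: at 9.50% the monthly rate is 0.0079167, so the payment is 204,250 × 0.0079167 / (1 − 1.0079167^−60) = $4,289.63.
Total interest on Option 2 = 60 × $4,289.63 − $204,250 = $53,127.80.
Option 2 is lower by $151,875.60.

Option 2 by $151,876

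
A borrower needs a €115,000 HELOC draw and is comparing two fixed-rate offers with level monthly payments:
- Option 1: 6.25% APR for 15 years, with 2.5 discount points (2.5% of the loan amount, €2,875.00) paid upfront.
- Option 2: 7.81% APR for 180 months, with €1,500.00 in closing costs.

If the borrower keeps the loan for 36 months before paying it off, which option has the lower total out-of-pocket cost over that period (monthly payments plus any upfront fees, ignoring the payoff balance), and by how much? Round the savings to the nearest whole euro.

Option 1 by €2,239

Option 1: monthly rate = 6.25%/12 = 0.0052083; payment = 115,000 × 0.0052083 / (1 − (1+0.0052083)^−180) = €986.04.
Option 2: monthly rate = 7.81%/12 = 0.0065083; payment = 115,000 × 0.0065083 / (1 − (1+0.0065083)^−180) = €1,086.42.
Over 36 months: Option 1 costs 36 × €986.04 + €2,875.00 = €38,372.44; Option 2 costs 36 × €1,086.42 + €1,500.00 = €40,611.12.
Option 1 is cheaper by €40,611.12 − €38,372.44 = €2,238.68.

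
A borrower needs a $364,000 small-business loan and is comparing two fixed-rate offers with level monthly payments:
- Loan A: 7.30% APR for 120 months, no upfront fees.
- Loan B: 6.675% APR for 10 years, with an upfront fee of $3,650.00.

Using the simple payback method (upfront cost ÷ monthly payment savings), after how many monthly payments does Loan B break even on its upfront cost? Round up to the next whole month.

Loan A: at 7.30% the monthly rate is 0.0060833, so the payment is 364,000 × 0.0060833 / (1 − 1.0060833^−120) = $4,282.84.
Loan B: at 6.675% the monthly rate is 0.0055625, so the payment is 364,000 × 0.0055625 / (1 − 1.0055625^−120) = $4,165.63.
Monthly savings = $4,282.84 − $4,165.63 = $117.21.
Break-even = $3,650.00 / $117.21 = 31.14 → 32 months.

32 months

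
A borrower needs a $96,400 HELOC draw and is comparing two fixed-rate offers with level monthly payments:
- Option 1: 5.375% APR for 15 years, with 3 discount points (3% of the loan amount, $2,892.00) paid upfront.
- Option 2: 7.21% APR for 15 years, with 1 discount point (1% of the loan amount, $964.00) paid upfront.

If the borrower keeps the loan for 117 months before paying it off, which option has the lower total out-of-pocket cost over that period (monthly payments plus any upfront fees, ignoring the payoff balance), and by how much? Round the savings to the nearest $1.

Option 1: at 5.375% the monthly rate is 0.0044792, so the payment is 96,400 × 0.0044792 / (1 − 1.0044792^−180) = $781.29.
Option 2: monthly rate = 7.21%/12 = 0.0060083; payment = 96,400 × 0.0060083 / (1 − (1+0.0060083)^−180) = $877.83.
Over 117 months: Option 1 costs 117 × $781.29 + $2,892.00 = $94,302.93; Option 2 costs 117 × $877.83 + $964.00 = $103,670.11.
Option 1 is cheaper by $103,670.11 − $94,302.93 = $9,367.18.

Option 1 by $9,367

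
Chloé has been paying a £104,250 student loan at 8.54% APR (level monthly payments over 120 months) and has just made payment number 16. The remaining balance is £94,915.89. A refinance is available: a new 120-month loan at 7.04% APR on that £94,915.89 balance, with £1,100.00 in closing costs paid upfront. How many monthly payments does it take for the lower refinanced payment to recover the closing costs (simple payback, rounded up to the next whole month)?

6 months

Current payment = 104,250 × 8.54%/12 / (1 − (1+0.0071167)^−120) = £1,294.78.
Refinanced payment = 94,915.89 × 0.0058667 / (1 − (1+0.0058667)^−120) = £1,104.01.
Monthly savings = £1,294.78 − £1,104.01 = £190.77.
Break-even = £1,100.00 / £190.77 = 5.77 → 6 months.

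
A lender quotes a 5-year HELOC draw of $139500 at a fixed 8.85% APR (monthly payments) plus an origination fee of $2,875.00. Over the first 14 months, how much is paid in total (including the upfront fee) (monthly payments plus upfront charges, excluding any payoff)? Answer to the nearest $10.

$43,270

At 8.85% the monthly rate is 0.0073750, so the payment is 139,500 × 0.0073750 / (1 − 1.0073750^−60) = $2,885.65.
Total outlay = 14 × $2,885.65 + $2,875.00 = $43,274.10.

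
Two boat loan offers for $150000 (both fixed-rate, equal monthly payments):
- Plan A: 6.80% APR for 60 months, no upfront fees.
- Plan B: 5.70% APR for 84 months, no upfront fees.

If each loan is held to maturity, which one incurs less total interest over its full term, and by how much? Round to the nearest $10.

Plan A: monthly rate = 6.8%/12 = 0.0056667; payment = 150,000 × 0.0056667 / (1 − (1+0.0056667)^−60) = $2,956.05.
Total interest on Plan A = 60 × $2,956.05 − $150,000 = $27,363.00.
Plan B: at 5.70% the monthly rate is 0.0047500, so the payment is 150,000 × 0.0047500 / (1 − 1.0047500^−84) = $2,169.77.
Total interest on Plan B = 84 × $2,169.77 − $150,000 = $32,260.68.
Plan A is lower by $4,897.68.

Plan A by $4,900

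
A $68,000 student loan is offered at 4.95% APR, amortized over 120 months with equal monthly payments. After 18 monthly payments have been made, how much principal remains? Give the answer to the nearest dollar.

With monthly rate i = 4.95%/12 = 0.0041250, the balance after k of n payments is P · [(1+i)^n − (1+i)^k] / [(1+i)^n − 1].
(1+0.0041250)^120 = 1.63882883 and (1+0.0041250)^18 = 1.07691156, so the balance is 68,000 × (1.63882883 − 1.07691156) / (1.63882883 − 1) = $59,813.17.

$59,813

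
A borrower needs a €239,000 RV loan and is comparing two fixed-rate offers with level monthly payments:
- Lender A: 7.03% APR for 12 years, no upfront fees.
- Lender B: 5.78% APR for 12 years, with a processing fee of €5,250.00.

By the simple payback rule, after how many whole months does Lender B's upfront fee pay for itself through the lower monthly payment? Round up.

34 months

Lender A: at 7.03% the monthly rate is 0.0058583, so the payment is 239,000 × 0.0058583 / (1 − 1.0058583^−144) = €2,461.65.
Lender B: monthly rate = 5.78%/12 = 0.0048167; payment = 239,000 × 0.0048167 / (1 − (1+0.0048167)^−144) = €2,305.16.
Monthly savings = €2,461.65 − €2,305.16 = €156.49.
Break-even = €5,250.00 / €156.49 = 33.55 → 34 months.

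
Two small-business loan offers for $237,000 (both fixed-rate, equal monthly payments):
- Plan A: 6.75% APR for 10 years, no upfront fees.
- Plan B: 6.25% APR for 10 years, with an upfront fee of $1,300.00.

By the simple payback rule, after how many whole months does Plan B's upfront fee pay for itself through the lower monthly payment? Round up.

Plan A: monthly rate = 6.75%/12 = 0.0056250; payment = 237,000 × 0.0056250 / (1 − (1+0.0056250)^−120) = $2,721.33.
Plan B: at 6.25% the monthly rate is 0.0052083, so the payment is 237,000 × 0.0052083 / (1 − 1.0052083^−120) = $2,661.04.
Monthly savings = $2,721.33 − $2,661.04 = $60.29.
Break-even = $1,300.00 / $60.29 = 21.56 → 22 months.

22 months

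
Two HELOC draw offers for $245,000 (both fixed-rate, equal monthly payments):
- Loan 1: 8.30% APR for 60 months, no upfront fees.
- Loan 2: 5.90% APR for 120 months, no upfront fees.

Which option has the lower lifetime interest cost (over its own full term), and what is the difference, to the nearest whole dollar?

Loan 1: at 8.30% the monthly rate is 0.0069167, so the payment is 245,000 × 0.0069167 / (1 − 1.0069167^−60) = $5,002.97.
Total interest on Loan 1 = 60 × $5,002.97 − $245,000 = $55,178.20.
Loan 2: monthly rate = 5.9%/12 = 0.0049167; payment = 245,000 × 0.0049167 / (1 − (1+0.0049167)^−120) = $2,707.72.
Total interest on Loan 2 = 120 × $2,707.72 − $245,000 = $79,926.40.
Loan 1 is lower by $24,748.20.

Loan 1 by $24,748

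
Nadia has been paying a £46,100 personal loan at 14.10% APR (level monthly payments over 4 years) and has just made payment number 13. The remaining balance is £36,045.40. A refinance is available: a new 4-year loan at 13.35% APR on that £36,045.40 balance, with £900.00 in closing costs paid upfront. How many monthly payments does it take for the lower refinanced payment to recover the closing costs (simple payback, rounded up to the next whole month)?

4 months

Current payment = 46,100 × 14.1%/12 / (1 − (1+0.0117500)^−48) = £1,262.06.
Refinanced payment = 36,045.40 × 0.0111250 / (1 − (1+0.0111250)^−48) = £973.28.
Monthly savings = £1,262.06 − £973.28 = £288.78.
Break-even = £900.00 / £288.78 = 3.12 → 4 months.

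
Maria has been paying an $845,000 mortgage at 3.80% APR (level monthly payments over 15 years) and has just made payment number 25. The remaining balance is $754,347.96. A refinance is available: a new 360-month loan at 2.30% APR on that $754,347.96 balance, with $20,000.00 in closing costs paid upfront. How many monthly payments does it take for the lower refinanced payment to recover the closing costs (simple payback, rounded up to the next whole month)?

Current payment = 845,000 × 3.8%/12 / (1 − (1+0.0031667)^−180) = $6,166.01.
Refinanced payment = 754,347.96 × 0.0019167 / (1 − (1+0.0019167)^−360) = $2,902.74.
Monthly savings = $6,166.01 − $2,902.74 = $3,263.27.
Break-even = $20,000.00 / $3,263.27 = 6.13 → 7 months.

7 months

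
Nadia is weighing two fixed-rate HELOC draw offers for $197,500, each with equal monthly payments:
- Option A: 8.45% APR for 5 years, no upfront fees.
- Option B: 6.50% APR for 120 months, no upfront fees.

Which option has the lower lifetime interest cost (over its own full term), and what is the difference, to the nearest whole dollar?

Option A by $26,273

Option A: monthly rate = 8.45%/12 = 0.0070417; payment = 197,500 × 0.0070417 / (1 − (1+0.0070417)^−60) = $4,047.26.
Total interest on Option A = 60 × $4,047.26 − $197,500 = $45,335.60.
Option B: at 6.50% the monthly rate is 0.0054167, so the payment is 197,500 × 0.0054167 / (1 − 1.0054167^−120) = $2,242.57.
Total interest on Option B = 120 × $2,242.57 − $197,500 = $71,608.40.
Option A is lower by $26,272.80.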